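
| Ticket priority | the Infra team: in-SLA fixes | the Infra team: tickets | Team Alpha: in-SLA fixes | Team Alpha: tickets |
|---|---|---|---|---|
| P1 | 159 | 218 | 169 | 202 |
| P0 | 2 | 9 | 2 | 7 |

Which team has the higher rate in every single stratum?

Team Alpha

P1: the Infra team 159/218 = 72.9%, Team Alpha 169/202 = 83.7% → Team Alpha
P0: the Infra team 2/9 = 22.2%, Team Alpha 2/7 = 28.6% → Team Alpha
Team Alpha has the higher rate in both groups.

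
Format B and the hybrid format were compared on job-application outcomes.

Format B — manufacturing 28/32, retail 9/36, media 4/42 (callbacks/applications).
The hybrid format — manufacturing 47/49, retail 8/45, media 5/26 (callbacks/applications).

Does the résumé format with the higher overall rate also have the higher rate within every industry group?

No

Manufacturing: Format B 28/32 = 87.5%, the hybrid format 47/49 = 95.9% → the hybrid format
Retail: Format B 9/36 = 25.0%, the hybrid format 8/45 = 17.8% → Format B
Media: Format B 4/42 = 9.5%, the hybrid format 5/26 = 19.2% → the hybrid format
Overall: Format B 41/110 = 37.3%, the hybrid format 60/120 = 50.0% → the hybrid format
Neither sweeps: Format B wins 1 of 3 groups, the hybrid format wins 2. The hybrid format wins overall but not every group — no Simpson reversal.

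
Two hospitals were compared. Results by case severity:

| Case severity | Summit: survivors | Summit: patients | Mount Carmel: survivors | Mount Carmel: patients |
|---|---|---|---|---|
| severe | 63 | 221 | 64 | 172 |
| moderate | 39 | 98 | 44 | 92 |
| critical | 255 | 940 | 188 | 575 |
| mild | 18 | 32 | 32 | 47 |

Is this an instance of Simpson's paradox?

No

Severe: Summit 63/221 = 28.5%, Mount Carmel 64/172 = 37.2% → Mount Carmel
Moderate: Summit 39/98 = 39.8%, Mount Carmel 44/92 = 47.8% → Mount Carmel
Critical: Summit 255/940 = 27.1%, Mount Carmel 188/575 = 32.7% → Mount Carmel
Mild: Summit 18/32 = 56.2%, Mount Carmel 32/47 = 68.1% → Mount Carmel
Overall: Summit 375/1291 = 29.0%, Mount Carmel 328/886 = 37.0% → Mount Carmel
Mount Carmel wins overall and in every case group — no reversal.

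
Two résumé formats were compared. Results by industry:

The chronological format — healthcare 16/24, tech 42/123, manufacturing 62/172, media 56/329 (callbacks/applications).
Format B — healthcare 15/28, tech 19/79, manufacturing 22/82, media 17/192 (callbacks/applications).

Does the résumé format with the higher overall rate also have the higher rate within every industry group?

Yes

Healthcare: the chronological format 16/24 = 66.7%, Format B 15/28 = 53.6% → the chronological format
Tech: the chronological format 42/123 = 34.1%, Format B 19/79 = 24.1% → the chronological format
Manufacturing: the chronological format 62/172 = 36.0%, Format B 22/82 = 26.8% → the chronological format
Media: the chronological format 56/329 = 17.0%, Format B 17/192 = 8.9% → the chronological format
Overall: the chronological format 176/648 = 27.2%, Format B 73/381 = 19.2% → the chronological format
The chronological format wins overall and in every industry group — no reversal.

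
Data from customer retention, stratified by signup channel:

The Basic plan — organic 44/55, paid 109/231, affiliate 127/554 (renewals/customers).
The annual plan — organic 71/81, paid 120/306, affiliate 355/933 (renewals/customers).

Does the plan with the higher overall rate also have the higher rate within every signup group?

No

Organic: the Basic plan 44/55 = 80.0%, the annual plan 71/81 = 87.7% → the annual plan
Paid: the Basic plan 109/231 = 47.2%, the annual plan 120/306 = 39.2% → the Basic plan
Affiliate: the Basic plan 127/554 = 22.9%, the annual plan 355/933 = 38.0% → the annual plan
Overall: the Basic plan 280/840 = 33.3%, the annual plan 546/1320 = 41.4% → the annual plan
Neither sweeps: the Basic plan wins 1 of 3 groups, the annual plan wins 2. The annual plan wins overall but not every group — no Simpson reversal.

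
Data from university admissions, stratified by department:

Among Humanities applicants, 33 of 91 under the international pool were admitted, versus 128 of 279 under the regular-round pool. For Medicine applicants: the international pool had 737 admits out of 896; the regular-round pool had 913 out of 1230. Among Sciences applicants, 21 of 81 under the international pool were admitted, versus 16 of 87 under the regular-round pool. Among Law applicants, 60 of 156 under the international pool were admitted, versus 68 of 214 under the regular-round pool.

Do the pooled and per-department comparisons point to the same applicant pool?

No

Humanities: the international pool 33/91 = 36.3%, the regular-round pool 128/279 = 45.9% → the regular-round pool
Medicine: the international pool 737/896 = 82.3%, the regular-round pool 913/1230 = 74.2% → the international pool
Sciences: the international pool 21/81 = 25.9%, the regular-round pool 16/87 = 18.4% → the international pool
Law: the international pool 60/156 = 38.5%, the regular-round pool 68/214 = 31.8% → the international pool
Overall: the international pool 851/1224 = 69.5%, the regular-round pool 1125/1810 = 62.2% → the international pool
Neither sweeps: the international pool wins 3 of 4 groups, the regular-round pool wins 1. The international pool wins overall but not every group — no Simpson reversal.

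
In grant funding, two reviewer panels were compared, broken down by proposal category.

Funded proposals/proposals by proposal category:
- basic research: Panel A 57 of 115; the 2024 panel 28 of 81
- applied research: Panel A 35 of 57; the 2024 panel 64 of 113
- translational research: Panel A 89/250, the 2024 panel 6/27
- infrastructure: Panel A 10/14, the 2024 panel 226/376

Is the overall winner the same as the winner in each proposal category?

Basic research: Panel A 57/115 = 49.6%, the 2024 panel 28/81 = 34.6% → Panel A
Applied research: Panel A 35/57 = 61.4%, the 2024 panel 64/113 = 56.6% → Panel A
Translational research: Panel A 89/250 = 35.6%, the 2024 panel 6/27 = 22.2% → Panel A
Infrastructure: Panel A 10/14 = 71.4%, the 2024 panel 226/376 = 60.1% → Panel A
Overall: Panel A 191/436 = 43.8%, the 2024 panel 324/597 = 54.3% → the 2024 panel
Panel A wins each proposal group but the 2024 panel wins overall — the comparison reverses. Panel A's proposals skew toward translational research, which has a lower base rate.

No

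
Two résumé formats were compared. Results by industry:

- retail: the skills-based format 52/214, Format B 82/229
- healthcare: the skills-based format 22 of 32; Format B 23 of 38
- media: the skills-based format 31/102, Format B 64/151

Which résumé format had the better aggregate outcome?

Format B

Retail: the skills-based format 52/214 = 24.3%, Format B 82/229 = 35.8% → Format B
Healthcare: the skills-based format 22/32 = 68.8%, Format B 23/38 = 60.5% → the skills-based format
Media: the skills-based format 31/102 = 30.4%, Format B 64/151 = 42.4% → Format B
Overall: the skills-based format 105/348 = 30.2%, Format B 169/418 = 40.4% → Format B
(Neither sweeps every industry group, but Format B has the higher pooled rate.)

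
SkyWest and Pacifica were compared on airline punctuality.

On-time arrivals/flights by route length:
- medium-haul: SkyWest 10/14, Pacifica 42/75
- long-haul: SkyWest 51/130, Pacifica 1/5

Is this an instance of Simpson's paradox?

Medium-haul: SkyWest 10/14 = 71.4%, Pacifica 42/75 = 56.0% → SkyWest
Long-haul: SkyWest 51/130 = 39.2%, Pacifica 1/5 = 20.0% → SkyWest
Overall: SkyWest 61/144 = 42.4%, Pacifica 43/80 = 53.8% → Pacifica
SkyWest wins each route group but Pacifica wins overall — the comparison reverses. SkyWest's flights skew toward long-haul, which has a lower base rate.

Yes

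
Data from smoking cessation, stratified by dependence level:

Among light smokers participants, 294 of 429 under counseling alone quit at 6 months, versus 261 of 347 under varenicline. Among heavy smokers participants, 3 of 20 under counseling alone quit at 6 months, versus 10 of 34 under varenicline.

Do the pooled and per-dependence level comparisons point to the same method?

Light smokers: counseling alone 294/429 = 68.5%, varenicline 261/347 = 75.2% → varenicline
Heavy smokers: counseling alone 3/20 = 15.0%, varenicline 10/34 = 29.4% → varenicline
Overall: counseling alone 297/449 = 66.1%, varenicline 271/381 = 71.1% → varenicline
Varenicline wins overall and in every dependence group — no reversal.

Yes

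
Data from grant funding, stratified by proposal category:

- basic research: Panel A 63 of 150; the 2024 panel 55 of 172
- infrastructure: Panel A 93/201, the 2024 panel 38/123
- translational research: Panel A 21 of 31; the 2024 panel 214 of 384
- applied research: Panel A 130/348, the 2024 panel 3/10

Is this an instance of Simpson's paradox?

Basic research: Panel A 63/150 = 42.0%, the 2024 panel 55/172 = 32.0% → Panel A
Infrastructure: Panel A 93/201 = 46.3%, the 2024 panel 38/123 = 30.9% → Panel A
Translational research: Panel A 21/31 = 67.7%, the 2024 panel 214/384 = 55.7% → Panel A
Applied research: Panel A 130/348 = 37.4%, the 2024 panel 3/10 = 30.0% → Panel A
Overall: Panel A 307/730 = 42.1%, the 2024 panel 310/689 = 45.0% → the 2024 panel
Panel A wins each proposal group but the 2024 panel wins overall — the comparison reverses. Panel A's proposals skew toward applied research, which has a lower base rate.

Yes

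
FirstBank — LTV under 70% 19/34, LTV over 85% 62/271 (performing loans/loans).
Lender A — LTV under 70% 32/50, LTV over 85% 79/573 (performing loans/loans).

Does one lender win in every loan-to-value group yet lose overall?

No

LTV under 70%: FirstBank 19/34 = 55.9%, Lender A 32/50 = 64.0% → Lender A
LTV over 85%: FirstBank 62/271 = 22.9%, Lender A 79/573 = 13.8% → FirstBank
Overall: FirstBank 81/305 = 26.6%, Lender A 111/623 = 17.8% → FirstBank
Neither sweeps: FirstBank wins 1 of 2 groups, Lender A wins 1. FirstBank wins overall but not every group — no Simpson reversal.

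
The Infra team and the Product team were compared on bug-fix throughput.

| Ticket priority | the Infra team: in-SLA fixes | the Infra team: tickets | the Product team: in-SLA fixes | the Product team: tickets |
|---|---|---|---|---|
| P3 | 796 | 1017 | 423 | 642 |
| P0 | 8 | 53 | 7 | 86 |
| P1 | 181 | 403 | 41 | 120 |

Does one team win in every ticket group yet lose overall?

No

P3: the Infra team 796/1017 = 78.3%, the Product team 423/642 = 65.9% → the Infra team
P0: the Infra team 8/53 = 15.1%, the Product team 7/86 = 8.1% → the Infra team
P1: the Infra team 181/403 = 44.9%, the Product team 41/120 = 34.2% → the Infra team
Overall: the Infra team 985/1473 = 66.9%, the Product team 471/848 = 55.5% → the Infra team
The Infra team wins overall and in every ticket group — no reversal.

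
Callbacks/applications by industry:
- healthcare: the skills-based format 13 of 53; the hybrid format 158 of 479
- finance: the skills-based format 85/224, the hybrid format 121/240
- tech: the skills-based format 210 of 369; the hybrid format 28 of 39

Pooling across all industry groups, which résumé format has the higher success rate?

the skills-based format

Healthcare: the skills-based format 13/53 = 24.5%, the hybrid format 158/479 = 33.0% → the hybrid format
Finance: the skills-based format 85/224 = 37.9%, the hybrid format 121/240 = 50.4% → the hybrid format
Tech: the skills-based format 210/369 = 56.9%, the hybrid format 28/39 = 71.8% → the hybrid format
Overall: the skills-based format 308/646 = 47.7%, the hybrid format 307/758 = 40.5% → the skills-based format
(The hybrid format wins every industry group but the skills-based format wins overall — the hybrid format's applications skew toward the low-rate healthcare group.)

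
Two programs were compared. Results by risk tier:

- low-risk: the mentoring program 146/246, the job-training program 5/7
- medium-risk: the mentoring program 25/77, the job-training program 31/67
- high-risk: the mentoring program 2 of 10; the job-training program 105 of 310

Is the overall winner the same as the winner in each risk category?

No

Low-risk: the mentoring program 146/246 = 59.3%, the job-training program 5/7 = 71.4% → the job-training program
Medium-risk: the mentoring program 25/77 = 32.5%, the job-training program 31/67 = 46.3% → the job-training program
High-risk: the mentoring program 2/10 = 20.0%, the job-training program 105/310 = 33.9% → the job-training program
Overall: the mentoring program 173/333 = 52.0%, the job-training program 141/384 = 36.7% → the mentoring program
The job-training program wins each risk group but the mentoring program wins overall — the comparison reverses. The job-training program's participants skew toward high-risk, which has a lower base rate.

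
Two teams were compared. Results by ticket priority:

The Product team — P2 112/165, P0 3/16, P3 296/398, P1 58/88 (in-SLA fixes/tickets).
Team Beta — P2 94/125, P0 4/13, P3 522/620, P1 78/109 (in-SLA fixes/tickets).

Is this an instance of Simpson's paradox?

P2: the Product team 112/165 = 67.9%, Team Beta 94/125 = 75.2% → Team Beta
P0: the Product team 3/16 = 18.8%, Team Beta 4/13 = 30.8% → Team Beta
P3: the Product team 296/398 = 74.4%, Team Beta 522/620 = 84.2% → Team Beta
P1: the Product team 58/88 = 65.9%, Team Beta 78/109 = 71.6% → Team Beta
Overall: the Product team 469/667 = 70.3%, Team Beta 698/867 = 80.5% → Team Beta
Team Beta wins overall and in every ticket group — no reversal.

No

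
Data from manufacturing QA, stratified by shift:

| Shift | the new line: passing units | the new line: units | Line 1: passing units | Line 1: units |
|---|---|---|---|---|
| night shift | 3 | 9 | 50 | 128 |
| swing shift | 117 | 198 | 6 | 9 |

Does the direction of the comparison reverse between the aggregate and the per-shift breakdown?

Night shift: the new line 3/9 = 33.3%, Line 1 50/128 = 39.1% → Line 1
Swing shift: the new line 117/198 = 59.1%, Line 1 6/9 = 66.7% → Line 1
Overall: the new line 120/207 = 58.0%, Line 1 56/137 = 40.9% → the new line
Line 1 wins each shift group but the new line wins overall — the comparison reverses. Line 1's units skew toward night shift, which has a lower base rate.

Yes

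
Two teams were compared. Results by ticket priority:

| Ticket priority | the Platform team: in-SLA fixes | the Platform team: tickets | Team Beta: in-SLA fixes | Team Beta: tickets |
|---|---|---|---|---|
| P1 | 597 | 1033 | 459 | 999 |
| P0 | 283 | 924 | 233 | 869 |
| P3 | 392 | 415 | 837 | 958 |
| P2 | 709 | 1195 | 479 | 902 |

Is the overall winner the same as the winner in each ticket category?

Yes

P1: the Platform team 597/1033 = 57.8%, Team Beta 459/999 = 45.9% → the Platform team
P0: the Platform team 283/924 = 30.6%, Team Beta 233/869 = 26.8% → the Platform team
P3: the Platform team 392/415 = 94.5%, Team Beta 837/958 = 87.4% → the Platform team
P2: the Platform team 709/1195 = 59.3%, Team Beta 479/902 = 53.1% → the Platform team
Overall: the Platform team 1981/3567 = 55.5%, Team Beta 2008/3728 = 53.9% → the Platform team
The Platform team wins overall and in every ticket group — no reversal.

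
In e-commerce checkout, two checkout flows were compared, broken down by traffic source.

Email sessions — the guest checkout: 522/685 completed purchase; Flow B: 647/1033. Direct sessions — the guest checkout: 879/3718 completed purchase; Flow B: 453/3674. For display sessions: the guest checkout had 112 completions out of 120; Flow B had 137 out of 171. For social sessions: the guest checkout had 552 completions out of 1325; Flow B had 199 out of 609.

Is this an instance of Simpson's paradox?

Email: the guest checkout 522/685 = 76.2%, Flow B 647/1033 = 62.6% → the guest checkout
Direct: the guest checkout 879/3718 = 23.6%, Flow B 453/3674 = 12.3% → the guest checkout
Display: the guest checkout 112/120 = 93.3%, Flow B 137/171 = 80.1% → the guest checkout
Social: the guest checkout 552/1325 = 41.7%, Flow B 199/609 = 32.7% → the guest checkout
Overall: the guest checkout 2065/5848 = 35.3%, Flow B 1436/5487 = 26.2% → the guest checkout
The guest checkout wins overall and in every traffic group — no reversal.

No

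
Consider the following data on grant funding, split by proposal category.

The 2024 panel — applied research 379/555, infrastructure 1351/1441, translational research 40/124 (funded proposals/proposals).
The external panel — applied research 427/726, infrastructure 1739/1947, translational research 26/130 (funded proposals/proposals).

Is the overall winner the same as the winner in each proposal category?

Applied research: the 2024 panel 379/555 = 68.3%, the external panel 427/726 = 58.8% → the 2024 panel
Infrastructure: the 2024 panel 1351/1441 = 93.8%, the external panel 1739/1947 = 89.3% → the 2024 panel
Translational research: the 2024 panel 40/124 = 32.3%, the external panel 26/130 = 20.0% → the 2024 panel
Overall: the 2024 panel 1770/2120 = 83.5%, the external panel 2192/2803 = 78.2% → the 2024 panel
The 2024 panel wins overall and in every proposal group — no reversal.

Yes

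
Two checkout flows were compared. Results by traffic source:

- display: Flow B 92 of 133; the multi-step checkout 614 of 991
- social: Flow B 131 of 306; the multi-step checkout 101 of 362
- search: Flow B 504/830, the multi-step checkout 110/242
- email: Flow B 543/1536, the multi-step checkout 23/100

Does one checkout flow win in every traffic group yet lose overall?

Display: Flow B 92/133 = 69.2%, the multi-step checkout 614/991 = 62.0% → Flow B
Social: Flow B 131/306 = 42.8%, the multi-step checkout 101/362 = 27.9% → Flow B
Search: Flow B 504/830 = 60.7%, the multi-step checkout 110/242 = 45.5% → Flow B
Email: Flow B 543/1536 = 35.4%, the multi-step checkout 23/100 = 23.0% → Flow B
Overall: Flow B 1270/2805 = 45.3%, the multi-step checkout 848/1695 = 50.0% → the multi-step checkout
Flow B wins each traffic group but the multi-step checkout wins overall — the comparison reverses. Flow B's sessions skew toward email, which has a lower base rate.

Yes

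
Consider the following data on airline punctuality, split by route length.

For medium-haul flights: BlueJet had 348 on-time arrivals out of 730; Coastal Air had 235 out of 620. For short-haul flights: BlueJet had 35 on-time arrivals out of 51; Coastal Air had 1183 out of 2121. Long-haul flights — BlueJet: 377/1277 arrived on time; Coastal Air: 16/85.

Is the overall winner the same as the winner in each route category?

Medium-haul: BlueJet 348/730 = 47.7%, Coastal Air 235/620 = 37.9% → BlueJet
Short-haul: BlueJet 35/51 = 68.6%, Coastal Air 1183/2121 = 55.8% → BlueJet
Long-haul: BlueJet 377/1277 = 29.5%, Coastal Air 16/85 = 18.8% → BlueJet
Overall: BlueJet 760/2058 = 36.9%, Coastal Air 1434/2826 = 50.7% → Coastal Air
BlueJet wins each route group but Coastal Air wins overall — the comparison reverses. BlueJet's flights skew toward long-haul, which has a lower base rate.

No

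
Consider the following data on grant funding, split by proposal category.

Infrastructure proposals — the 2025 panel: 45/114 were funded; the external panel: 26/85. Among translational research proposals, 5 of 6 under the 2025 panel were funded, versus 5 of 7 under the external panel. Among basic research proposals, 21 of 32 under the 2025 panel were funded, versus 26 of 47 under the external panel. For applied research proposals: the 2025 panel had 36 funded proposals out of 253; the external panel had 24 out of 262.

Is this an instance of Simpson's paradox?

No

Infrastructure: the 2025 panel 45/114 = 39.5%, the external panel 26/85 = 30.6% → the 2025 panel
Translational research: the 2025 panel 5/6 = 83.3%, the external panel 5/7 = 71.4% → the 2025 panel
Basic research: the 2025 panel 21/32 = 65.6%, the external panel 26/47 = 55.3% → the 2025 panel
Applied research: the 2025 panel 36/253 = 14.2%, the external panel 24/262 = 9.2% → the 2025 panel
Overall: the 2025 panel 107/405 = 26.4%, the external panel 81/401 = 20.2% → the 2025 panel
The 2025 panel wins overall and in every proposal group — no reversal.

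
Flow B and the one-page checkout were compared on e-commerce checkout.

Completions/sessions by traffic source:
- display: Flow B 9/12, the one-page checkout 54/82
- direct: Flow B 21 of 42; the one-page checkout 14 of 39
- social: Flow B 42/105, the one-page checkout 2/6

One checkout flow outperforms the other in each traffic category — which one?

Flow B

Display: Flow B 9/12 = 75.0%, the one-page checkout 54/82 = 65.9% → Flow B
Direct: Flow B 21/42 = 50.0%, the one-page checkout 14/39 = 35.9% → Flow B
Social: Flow B 42/105 = 40.0%, the one-page checkout 2/6 = 33.3% → Flow B
Flow B has the higher rate in all 3 groups.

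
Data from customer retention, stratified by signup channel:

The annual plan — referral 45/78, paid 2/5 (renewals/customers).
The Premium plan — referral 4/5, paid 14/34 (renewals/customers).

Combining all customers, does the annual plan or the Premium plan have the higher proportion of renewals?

the annual plan

Referral: the annual plan 45/78 = 57.7%, the Premium plan 4/5 = 80.0% → the Premium plan
Paid: the annual plan 2/5 = 40.0%, the Premium plan 14/34 = 41.2% → the Premium plan
Overall: the annual plan 47/83 = 56.6%, the Premium plan 18/39 = 46.2% → the annual plan
(The Premium plan wins every signup group but the annual plan wins overall — the Premium plan's customers skew toward the low-rate paid group.)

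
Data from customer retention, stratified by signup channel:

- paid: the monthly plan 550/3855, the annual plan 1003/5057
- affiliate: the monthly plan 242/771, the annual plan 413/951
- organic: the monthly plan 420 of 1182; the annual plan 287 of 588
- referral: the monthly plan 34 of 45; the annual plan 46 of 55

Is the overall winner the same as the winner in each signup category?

Yes

Paid: the monthly plan 550/3855 = 14.3%, the annual plan 1003/5057 = 19.8% → the annual plan
Affiliate: the monthly plan 242/771 = 31.4%, the annual plan 413/951 = 43.4% → the annual plan
Organic: the monthly plan 420/1182 = 35.5%, the annual plan 287/588 = 48.8% → the annual plan
Referral: the monthly plan 34/45 = 75.6%, the annual plan 46/55 = 83.6% → the annual plan
Overall: the monthly plan 1246/5853 = 21.3%, the annual plan 1749/6651 = 26.3% → the annual plan
The annual plan wins overall and in every signup group — no reversal.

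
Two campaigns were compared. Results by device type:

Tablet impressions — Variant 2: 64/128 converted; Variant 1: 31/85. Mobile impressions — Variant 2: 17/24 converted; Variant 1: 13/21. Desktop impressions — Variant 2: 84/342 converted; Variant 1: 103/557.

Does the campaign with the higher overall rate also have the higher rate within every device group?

Tablet: Variant 2 64/128 = 50.0%, Variant 1 31/85 = 36.5% → Variant 2
Mobile: Variant 2 17/24 = 70.8%, Variant 1 13/21 = 61.9% → Variant 2
Desktop: Variant 2 84/342 = 24.6%, Variant 1 103/557 = 18.5% → Variant 2
Overall: Variant 2 165/494 = 33.4%, Variant 1 147/663 = 22.2% → Variant 2
Variant 2 wins overall and in every device group — no reversal.

Yes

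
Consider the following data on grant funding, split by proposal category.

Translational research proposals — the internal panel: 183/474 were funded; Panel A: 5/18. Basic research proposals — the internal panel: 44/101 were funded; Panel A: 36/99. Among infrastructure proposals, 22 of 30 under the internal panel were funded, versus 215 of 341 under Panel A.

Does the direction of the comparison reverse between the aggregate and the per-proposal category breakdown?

Translational research: the internal panel 183/474 = 38.6%, Panel A 5/18 = 27.8% → the internal panel
Basic research: the internal panel 44/101 = 43.6%, Panel A 36/99 = 36.4% → the internal panel
Infrastructure: the internal panel 22/30 = 73.3%, Panel A 215/341 = 63.0% → the internal panel
Overall: the internal panel 249/605 = 41.2%, Panel A 256/458 = 55.9% → Panel A
The internal panel wins each proposal group but Panel A wins overall — the comparison reverses. The internal panel's proposals skew toward translational research, which has a lower base rate.

Yes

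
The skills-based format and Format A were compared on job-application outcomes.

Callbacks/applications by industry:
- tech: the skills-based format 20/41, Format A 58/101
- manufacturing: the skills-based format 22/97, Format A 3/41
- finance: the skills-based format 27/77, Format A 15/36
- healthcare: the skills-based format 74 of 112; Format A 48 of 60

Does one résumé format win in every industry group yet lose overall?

Tech: the skills-based format 20/41 = 48.8%, Format A 58/101 = 57.4% → Format A
Manufacturing: the skills-based format 22/97 = 22.7%, Format A 3/41 = 7.3% → the skills-based format
Finance: the skills-based format 27/77 = 35.1%, Format A 15/36 = 41.7% → Format A
Healthcare: the skills-based format 74/112 = 66.1%, Format A 48/60 = 80.0% → Format A
Overall: the skills-based format 143/327 = 43.7%, Format A 124/238 = 52.1% → Format A
Neither sweeps: the skills-based format wins 1 of 4 groups, Format A wins 3. Format A wins overall but not every group — no Simpson reversal.

No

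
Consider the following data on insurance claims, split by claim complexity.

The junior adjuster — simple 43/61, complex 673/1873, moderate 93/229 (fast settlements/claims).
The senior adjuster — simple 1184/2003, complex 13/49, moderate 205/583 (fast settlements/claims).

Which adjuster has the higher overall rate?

Simple: the junior adjuster 43/61 = 70.5%, the senior adjuster 1184/2003 = 59.1% → the junior adjuster
Complex: the junior adjuster 673/1873 = 35.9%, the senior adjuster 13/49 = 26.5% → the junior adjuster
Moderate: the junior adjuster 93/229 = 40.6%, the senior adjuster 205/583 = 35.2% → the junior adjuster
Overall: the junior adjuster 809/2163 = 37.4%, the senior adjuster 1402/2635 = 53.2% → the senior adjuster
(The junior adjuster wins every claim group but the senior adjuster wins overall — the junior adjuster's claims skew toward the low-rate complex group.)

the senior adjuster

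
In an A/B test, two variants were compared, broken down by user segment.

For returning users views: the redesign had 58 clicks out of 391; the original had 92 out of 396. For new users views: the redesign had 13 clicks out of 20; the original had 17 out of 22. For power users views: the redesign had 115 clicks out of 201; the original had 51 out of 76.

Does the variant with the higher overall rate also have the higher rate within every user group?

Yes

Returning users: the redesign 58/391 = 14.8%, the original 92/396 = 23.2% → the original
New users: the redesign 13/20 = 65.0%, the original 17/22 = 77.3% → the original
Power users: the redesign 115/201 = 57.2%, the original 51/76 = 67.1% → the original
Overall: the redesign 186/612 = 30.4%, the original 160/494 = 32.4% → the original
The original wins overall and in every user group — no reversal.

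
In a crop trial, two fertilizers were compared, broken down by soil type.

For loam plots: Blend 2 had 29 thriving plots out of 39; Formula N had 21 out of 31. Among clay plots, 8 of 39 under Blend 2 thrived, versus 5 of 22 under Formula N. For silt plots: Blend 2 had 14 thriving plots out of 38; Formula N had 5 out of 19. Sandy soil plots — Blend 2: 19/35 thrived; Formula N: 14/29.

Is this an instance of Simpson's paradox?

Loam: Blend 2 29/39 = 74.4%, Formula N 21/31 = 67.7% → Blend 2
Clay: Blend 2 8/39 = 20.5%, Formula N 5/22 = 22.7% → Formula N
Silt: Blend 2 14/38 = 36.8%, Formula N 5/19 = 26.3% → Blend 2
Sandy soil: Blend 2 19/35 = 54.3%, Formula N 14/29 = 48.3% → Blend 2
Overall: Blend 2 70/151 = 46.4%, Formula N 45/101 = 44.6% → Blend 2
Neither sweeps: Blend 2 wins 3 of 4 groups, Formula N wins 1. Blend 2 wins overall but not every group — no Simpson reversal.

No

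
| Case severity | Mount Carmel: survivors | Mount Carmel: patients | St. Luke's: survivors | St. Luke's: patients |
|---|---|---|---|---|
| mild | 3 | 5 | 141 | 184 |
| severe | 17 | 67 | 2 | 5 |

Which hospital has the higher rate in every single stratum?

St. Luke's

Mild: Mount Carmel 3/5 = 60.0%, St. Luke's 141/184 = 76.6% → St. Luke's
Severe: Mount Carmel 17/67 = 25.4%, St. Luke's 2/5 = 40.0% → St. Luke's
St. Luke's has the higher rate in both groups.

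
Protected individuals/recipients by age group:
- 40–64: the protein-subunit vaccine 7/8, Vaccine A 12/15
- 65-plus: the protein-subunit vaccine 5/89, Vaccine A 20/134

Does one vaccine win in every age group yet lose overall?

40–64: the protein-subunit vaccine 7/8 = 87.5%, Vaccine A 12/15 = 80.0% → the protein-subunit vaccine
65-plus: the protein-subunit vaccine 5/89 = 5.6%, Vaccine A 20/134 = 14.9% → Vaccine A
Overall: the protein-subunit vaccine 12/97 = 12.4%, Vaccine A 32/149 = 21.5% → Vaccine A
Neither sweeps: the protein-subunit vaccine wins 1 of 2 groups, Vaccine A wins 1. Vaccine A wins overall but not every group — no Simpson reversal.

No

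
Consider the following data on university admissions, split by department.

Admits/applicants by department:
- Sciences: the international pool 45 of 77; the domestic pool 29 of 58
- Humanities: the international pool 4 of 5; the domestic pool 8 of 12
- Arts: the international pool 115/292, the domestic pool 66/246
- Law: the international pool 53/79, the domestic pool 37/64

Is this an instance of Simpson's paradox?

No

Sciences: the international pool 45/77 = 58.4%, the domestic pool 29/58 = 50.0% → the international pool
Humanities: the international pool 4/5 = 80.0%, the domestic pool 8/12 = 66.7% → the international pool
Arts: the international pool 115/292 = 39.4%, the domestic pool 66/246 = 26.8% → the international pool
Law: the international pool 53/79 = 67.1%, the domestic pool 37/64 = 57.8% → the international pool
Overall: the international pool 217/453 = 47.9%, the domestic pool 140/380 = 36.8% → the international pool
The international pool wins overall and in every department group — no reversal.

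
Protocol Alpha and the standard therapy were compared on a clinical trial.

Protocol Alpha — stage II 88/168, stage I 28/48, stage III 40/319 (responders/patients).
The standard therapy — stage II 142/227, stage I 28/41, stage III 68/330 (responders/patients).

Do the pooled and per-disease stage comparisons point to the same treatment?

Stage II: Protocol Alpha 88/168 = 52.4%, the standard therapy 142/227 = 62.6% → the standard therapy
Stage I: Protocol Alpha 28/48 = 58.3%, the standard therapy 28/41 = 68.3% → the standard therapy
Stage III: Protocol Alpha 40/319 = 12.5%, the standard therapy 68/330 = 20.6% → the standard therapy
Overall: Protocol Alpha 156/535 = 29.2%, the standard therapy 238/598 = 39.8% → the standard therapy
The standard therapy wins overall and in every disease group — no reversal.

Yes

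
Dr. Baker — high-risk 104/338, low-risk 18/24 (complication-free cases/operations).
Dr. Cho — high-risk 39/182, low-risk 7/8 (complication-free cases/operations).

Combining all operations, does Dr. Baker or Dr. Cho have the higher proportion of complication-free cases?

High-risk: Dr. Baker 104/338 = 30.8%, Dr. Cho 39/182 = 21.4% → Dr. Baker
Low-risk: Dr. Baker 18/24 = 75.0%, Dr. Cho 7/8 = 87.5% → Dr. Cho
Overall: Dr. Baker 122/362 = 33.7%, Dr. Cho 46/190 = 24.2% → Dr. Baker
(Neither sweeps every patient risk group, but Dr. Baker has the higher pooled rate.)

Dr. Baker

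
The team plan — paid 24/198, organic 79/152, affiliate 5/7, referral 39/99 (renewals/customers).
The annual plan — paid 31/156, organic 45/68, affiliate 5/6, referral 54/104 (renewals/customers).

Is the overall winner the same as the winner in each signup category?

Paid: the team plan 24/198 = 12.1%, the annual plan 31/156 = 19.9% → the annual plan
Organic: the team plan 79/152 = 52.0%, the annual plan 45/68 = 66.2% → the annual plan
Affiliate: the team plan 5/7 = 71.4%, the annual plan 5/6 = 83.3% → the annual plan
Referral: the team plan 39/99 = 39.4%, the annual plan 54/104 = 51.9% → the annual plan
Overall: the team plan 147/456 = 32.2%, the annual plan 135/334 = 40.4% → the annual plan
The annual plan wins overall and in every signup group — no reversal.

Yes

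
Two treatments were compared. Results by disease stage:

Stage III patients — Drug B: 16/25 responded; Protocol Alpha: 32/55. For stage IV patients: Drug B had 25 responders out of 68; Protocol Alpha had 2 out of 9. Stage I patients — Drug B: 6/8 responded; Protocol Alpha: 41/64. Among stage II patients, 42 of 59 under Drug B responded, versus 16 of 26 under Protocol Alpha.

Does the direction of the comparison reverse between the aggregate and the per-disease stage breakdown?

Stage III: Drug B 16/25 = 64.0%, Protocol Alpha 32/55 = 58.2% → Drug B
Stage IV: Drug B 25/68 = 36.8%, Protocol Alpha 2/9 = 22.2% → Drug B
Stage I: Drug B 6/8 = 75.0%, Protocol Alpha 41/64 = 64.1% → Drug B
Stage II: Drug B 42/59 = 71.2%, Protocol Alpha 16/26 = 61.5% → Drug B
Overall: Drug B 89/160 = 55.6%, Protocol Alpha 91/154 = 59.1% → Protocol Alpha
Drug B wins each disease group but Protocol Alpha wins overall — the comparison reverses. Drug B's patients skew toward stage IV, which has a lower base rate.

Yes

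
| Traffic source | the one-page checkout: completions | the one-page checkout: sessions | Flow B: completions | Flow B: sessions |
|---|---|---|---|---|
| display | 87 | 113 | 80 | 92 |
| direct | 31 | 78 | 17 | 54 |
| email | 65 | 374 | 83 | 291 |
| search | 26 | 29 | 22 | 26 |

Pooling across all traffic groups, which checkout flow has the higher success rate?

Flow B

Display: the one-page checkout 87/113 = 77.0%, Flow B 80/92 = 87.0% → Flow B
Direct: the one-page checkout 31/78 = 39.7%, Flow B 17/54 = 31.5% → the one-page checkout
Email: the one-page checkout 65/374 = 17.4%, Flow B 83/291 = 28.5% → Flow B
Search: the one-page checkout 26/29 = 89.7%, Flow B 22/26 = 84.6% → the one-page checkout
Overall: the one-page checkout 209/594 = 35.2%, Flow B 202/463 = 43.6% → Flow B
(Neither sweeps every traffic group, but Flow B has the higher pooled rate.)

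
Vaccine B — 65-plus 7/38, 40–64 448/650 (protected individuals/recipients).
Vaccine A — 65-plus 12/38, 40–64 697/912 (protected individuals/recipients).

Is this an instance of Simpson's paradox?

65-plus: Vaccine B 7/38 = 18.4%, Vaccine A 12/38 = 31.6% → Vaccine A
40–64: Vaccine B 448/650 = 68.9%, Vaccine A 697/912 = 76.4% → Vaccine A
Overall: Vaccine B 455/688 = 66.1%, Vaccine A 709/950 = 74.6% → Vaccine A
Vaccine A wins overall and in every age group — no reversal.

No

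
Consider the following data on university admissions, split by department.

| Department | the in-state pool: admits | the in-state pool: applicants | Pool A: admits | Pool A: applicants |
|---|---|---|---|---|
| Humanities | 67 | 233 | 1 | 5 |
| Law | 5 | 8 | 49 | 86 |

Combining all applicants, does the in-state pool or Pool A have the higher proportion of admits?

Humanities: the in-state pool 67/233 = 28.8%, Pool A 1/5 = 20.0% → the in-state pool
Law: the in-state pool 5/8 = 62.5%, Pool A 49/86 = 57.0% → the in-state pool
Overall: the in-state pool 72/241 = 29.9%, Pool A 50/91 = 54.9% → Pool A
(The in-state pool wins every department group but Pool A wins overall — the in-state pool's applicants skew toward the low-rate Humanities group.)

Pool A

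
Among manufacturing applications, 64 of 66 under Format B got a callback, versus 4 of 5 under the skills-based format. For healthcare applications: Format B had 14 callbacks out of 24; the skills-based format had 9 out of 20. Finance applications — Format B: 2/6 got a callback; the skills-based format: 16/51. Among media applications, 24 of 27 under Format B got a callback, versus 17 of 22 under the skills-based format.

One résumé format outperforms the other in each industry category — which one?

Manufacturing: Format B 64/66 = 97.0%, the skills-based format 4/5 = 80.0% → Format B
Healthcare: Format B 14/24 = 58.3%, the skills-based format 9/20 = 45.0% → Format B
Finance: Format B 2/6 = 33.3%, the skills-based format 16/51 = 31.4% → Format B
Media: Format B 24/27 = 88.9%, the skills-based format 17/22 = 77.3% → Format B
Format B has the higher rate in all 4 groups.

Format B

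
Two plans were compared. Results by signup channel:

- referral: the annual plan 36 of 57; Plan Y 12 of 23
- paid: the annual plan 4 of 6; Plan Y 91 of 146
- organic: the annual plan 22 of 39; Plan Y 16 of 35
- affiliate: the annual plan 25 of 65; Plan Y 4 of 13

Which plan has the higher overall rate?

Referral: the annual plan 36/57 = 63.2%, Plan Y 12/23 = 52.2% → the annual plan
Paid: the annual plan 4/6 = 66.7%, Plan Y 91/146 = 62.3% → the annual plan
Organic: the annual plan 22/39 = 56.4%, Plan Y 16/35 = 45.7% → the annual plan
Affiliate: the annual plan 25/65 = 38.5%, Plan Y 4/13 = 30.8% → the annual plan
Overall: the annual plan 87/167 = 52.1%, Plan Y 123/217 = 56.7% → Plan Y
(The annual plan wins every signup group but Plan Y wins overall — the annual plan's customers skew toward the low-rate affiliate group.)

Plan Y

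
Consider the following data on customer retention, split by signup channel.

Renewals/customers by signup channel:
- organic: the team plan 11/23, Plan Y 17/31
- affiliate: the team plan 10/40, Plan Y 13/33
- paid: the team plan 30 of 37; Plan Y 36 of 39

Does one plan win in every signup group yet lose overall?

No

Organic: the team plan 11/23 = 47.8%, Plan Y 17/31 = 54.8% → Plan Y
Affiliate: the team plan 10/40 = 25.0%, Plan Y 13/33 = 39.4% → Plan Y
Paid: the team plan 30/37 = 81.1%, Plan Y 36/39 = 92.3% → Plan Y
Overall: the team plan 51/100 = 51.0%, Plan Y 66/103 = 64.1% → Plan Y
Plan Y wins overall and in every signup group — no reversal.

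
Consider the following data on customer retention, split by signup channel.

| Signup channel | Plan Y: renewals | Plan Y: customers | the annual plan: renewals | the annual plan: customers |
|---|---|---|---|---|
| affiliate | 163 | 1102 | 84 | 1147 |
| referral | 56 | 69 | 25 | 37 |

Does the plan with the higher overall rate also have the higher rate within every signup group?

Affiliate: Plan Y 163/1102 = 14.8%, the annual plan 84/1147 = 7.3% → Plan Y
Referral: Plan Y 56/69 = 81.2%, the annual plan 25/37 = 67.6% → Plan Y
Overall: Plan Y 219/1171 = 18.7%, the annual plan 109/1184 = 9.2% → Plan Y
Plan Y wins overall and in every signup group — no reversal.

Yes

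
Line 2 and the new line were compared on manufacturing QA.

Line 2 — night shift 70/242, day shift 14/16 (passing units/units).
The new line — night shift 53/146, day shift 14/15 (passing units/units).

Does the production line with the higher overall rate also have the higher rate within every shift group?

Yes

Night shift: Line 2 70/242 = 28.9%, the new line 53/146 = 36.3% → the new line
Day shift: Line 2 14/16 = 87.5%, the new line 14/15 = 93.3% → the new line
Overall: Line 2 84/258 = 32.6%, the new line 67/161 = 41.6% → the new line
The new line wins overall and in every shift group — no reversal.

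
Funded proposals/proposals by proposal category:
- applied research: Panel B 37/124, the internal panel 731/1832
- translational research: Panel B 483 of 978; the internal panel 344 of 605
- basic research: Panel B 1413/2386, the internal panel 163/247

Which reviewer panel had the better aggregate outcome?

Panel B

Applied research: Panel B 37/124 = 29.8%, the internal panel 731/1832 = 39.9% → the internal panel
Translational research: Panel B 483/978 = 49.4%, the internal panel 344/605 = 56.9% → the internal panel
Basic research: Panel B 1413/2386 = 59.2%, the internal panel 163/247 = 66.0% → the internal panel
Overall: Panel B 1933/3488 = 55.4%, the internal panel 1238/2684 = 46.1% → Panel B
(The internal panel wins every proposal group but Panel B wins overall — the internal panel's proposals skew toward the low-rate applied research group.)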